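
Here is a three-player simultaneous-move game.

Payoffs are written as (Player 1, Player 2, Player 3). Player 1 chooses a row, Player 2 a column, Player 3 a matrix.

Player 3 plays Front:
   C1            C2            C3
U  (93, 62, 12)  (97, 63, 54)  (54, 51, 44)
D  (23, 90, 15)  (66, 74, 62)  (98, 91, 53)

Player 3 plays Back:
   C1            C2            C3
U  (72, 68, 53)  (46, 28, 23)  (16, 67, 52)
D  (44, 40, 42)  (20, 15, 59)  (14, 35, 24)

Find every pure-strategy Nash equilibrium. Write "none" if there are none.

The pure Nash equilibria are (U, C1, Back), (U, C2, Front), (D, C3, Front).

Player 1 against (C1, Front): payoffs 93, 23 → best response U.
Player 1 against (C1, Back): payoffs 72, 44 → best response U.
Player 1 against (C2, Front): payoffs 97, 66 → best response U.
Player 1 against (C2, Back): payoffs 46, 20 → best response U.
Player 1 against (C3, Front): payoffs 54, 98 → best response D.
Player 1 against (C3, Back): payoffs 16, 14 → best response U.
Player 2 against (U, Front): payoffs 62, 63, 51 → best response C2.
Player 2 against (U, Back): payoffs 68, 28, 67 → best response C1.
Player 2 against (D, Front): payoffs 90, 74, 91 → best response C3.
Player 2 against (D, Back): payoffs 40, 15, 35 → best response C1.
Player 3 against (U, C1): payoffs 12, 53 → best response Back.
Player 3 against (U, C2): payoffs 54, 23 → best response Front.
Player 3 against (U, C3): payoffs 44, 52 → best response Back.
Player 3 against (D, C1): payoffs 15, 42 → best response Back.
Player 3 against (D, C2): payoffs 62, 59 → best response Front.
Player 3 against (D, C3): payoffs 53, 24 → best response Front.
Mutual best responses: (U, C1, Back); (U, C2, Front); (D, C3, Front).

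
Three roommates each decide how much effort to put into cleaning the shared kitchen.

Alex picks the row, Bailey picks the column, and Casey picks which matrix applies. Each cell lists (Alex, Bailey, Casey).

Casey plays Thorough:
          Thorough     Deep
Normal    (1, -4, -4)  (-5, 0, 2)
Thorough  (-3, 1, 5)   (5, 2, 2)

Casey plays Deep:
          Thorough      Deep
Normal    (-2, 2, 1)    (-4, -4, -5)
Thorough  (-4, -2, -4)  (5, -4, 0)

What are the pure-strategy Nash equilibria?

(Normal, Thorough, Thorough): Bailey can switch to Deep (-4 → 0). Not NE.
(Normal, Thorough, Deep): Alex gets -2, best alternative -4; Bailey gets 2, best alternative -4; Casey gets 1, best alternative -4. No profitable deviation — NE.
(Normal, Deep, Thorough): Alex can switch to Thorough (-5 → 5). Not NE.
(Normal, Deep, Deep): Alex can switch to Thorough (-4 → 5). Not NE.
(Thorough, Thorough, Thorough): Alex can switch to Normal (-3 → 1). Not NE.
(Thorough, Thorough, Deep): Alex can switch to Normal (-4 → -2). Not NE.
(Thorough, Deep, Thorough): Alex gets 5, best alternative -5; Bailey gets 2, best alternative 1; Casey gets 2, best alternative 0. No profitable deviation — NE.
(Thorough, Deep, Deep): Bailey can switch to Thorough (-4 → -2). Not NE.

(Normal, Thorough, Deep); (Thorough, Deep, Thorough)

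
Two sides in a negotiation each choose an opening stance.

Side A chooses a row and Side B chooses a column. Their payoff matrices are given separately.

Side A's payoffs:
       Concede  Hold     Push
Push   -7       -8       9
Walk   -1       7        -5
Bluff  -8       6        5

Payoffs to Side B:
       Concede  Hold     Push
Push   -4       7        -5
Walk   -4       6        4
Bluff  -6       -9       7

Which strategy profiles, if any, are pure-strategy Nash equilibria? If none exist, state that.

Pure NE: (Walk, Hold)

Mark each player's best response to every combination of opponents' strategies; a profile where every player is best-responding is a pure Nash equilibrium.
Side A against Concede: payoffs -7, -1, -8 → best response Walk.
Side A against Hold: payoffs -8, 7, 6 → best response Walk.
Side A against Push: payoffs 9, -5, 5 → best response Push.
Side B against Push: payoffs -4, 7, -5 → best response Hold.
Side B against Walk: payoffs -4, 6, 4 → best response Hold.
Side B against Bluff: payoffs -6, -9, 7 → best response Push.
Mutual best responses: (Walk, Hold).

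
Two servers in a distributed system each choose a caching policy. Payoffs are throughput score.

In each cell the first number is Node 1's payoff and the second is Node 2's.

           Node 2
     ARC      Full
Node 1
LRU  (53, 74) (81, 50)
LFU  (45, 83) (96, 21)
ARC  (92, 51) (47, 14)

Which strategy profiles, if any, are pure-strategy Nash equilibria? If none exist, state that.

Node 1 against ARC: payoffs 53, 45, 92 → best response ARC.
Node 1 against Full: payoffs 81, 96, 47 → best response LFU.
Node 2 against LRU: payoffs 74, 50 → best response ARC.
Node 2 against LFU: payoffs 83, 21 → best response ARC.
Node 2 against ARC: payoffs 51, 14 → best response ARC.
Mutual best responses: (ARC, ARC).

The unique pure-strategy Nash equilibrium is (ARC, ARC).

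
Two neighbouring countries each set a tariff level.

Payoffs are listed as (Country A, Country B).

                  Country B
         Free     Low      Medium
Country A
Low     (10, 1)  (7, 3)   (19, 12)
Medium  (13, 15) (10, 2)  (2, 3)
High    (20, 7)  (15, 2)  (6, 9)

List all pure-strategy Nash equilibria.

Check each profile: it is a Nash equilibrium iff no player can strictly gain by switching unilaterally.
(Low, Free): Country A can switch to Medium (10 → 13). Not NE.
(Low, Low): Country A can switch to Medium (7 → 10). Not NE.
(Low, Medium): Country A gets 19, best alternative 6; Country B gets 12, best alternative 3. No profitable deviation — NE.
(Medium, Free): Country A can switch to High (13 → 20). Not NE.
(Medium, Low): Country A can switch to High (10 → 15). Not NE.
(Medium, Medium): Country A can switch to Low (2 → 19). Not NE.
(High, Free): Country B can switch to Medium (7 → 9). Not NE.
(High, Low): Country B can switch to Free (2 → 7). Not NE.
(High, Medium): Country A can switch to Low (6 → 19). Not NE.

(Low, Medium)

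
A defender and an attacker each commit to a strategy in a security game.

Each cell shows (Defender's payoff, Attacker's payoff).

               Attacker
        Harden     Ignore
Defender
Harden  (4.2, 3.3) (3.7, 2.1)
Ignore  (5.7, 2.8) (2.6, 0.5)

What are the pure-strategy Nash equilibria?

Pure NE: (Ignore, Harden)

(Harden, Harden): Defender can switch to Ignore (4.2 → 5.7). Not NE.
(Harden, Ignore): Attacker can switch to Harden (2.1 → 3.3). Not NE.
(Ignore, Harden): Defender gets 5.7, best alternative 4.2; Attacker gets 2.8, best alternative 0.5. No profitable deviation — NE.
(Ignore, Ignore): Defender can switch to Harden (2.6 → 3.7). Not NE.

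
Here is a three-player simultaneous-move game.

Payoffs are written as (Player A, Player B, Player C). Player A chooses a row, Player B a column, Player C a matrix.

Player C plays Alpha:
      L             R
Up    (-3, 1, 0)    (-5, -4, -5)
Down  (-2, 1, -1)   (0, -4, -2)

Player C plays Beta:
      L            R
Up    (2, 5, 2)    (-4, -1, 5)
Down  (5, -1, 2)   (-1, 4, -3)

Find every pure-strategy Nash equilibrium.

No pure-strategy Nash equilibrium.

For each strategy profile, look for a profitable unilateral deviation.
(Up, L, Alpha): Player A can switch to Down (-3 → -2). Not NE.
(Up, L, Beta): Player A can switch to Down (2 → 5). Not NE.
(Up, R, Alpha): Player A can switch to Down (-5 → 0). Not NE.
(Up, R, Beta): Player A can switch to Down (-4 → -1). Not NE.
(Down, L, Alpha): Player C can switch to Beta (-1 → 2). Not NE.
(Down, L, Beta): Player B can switch to R (-1 → 4). Not NE.
(Down, R, Alpha): Player B can switch to L (-4 → 1). Not NE.
(Down, R, Beta): Player C can switch to Alpha (-3 → -2). Not NE.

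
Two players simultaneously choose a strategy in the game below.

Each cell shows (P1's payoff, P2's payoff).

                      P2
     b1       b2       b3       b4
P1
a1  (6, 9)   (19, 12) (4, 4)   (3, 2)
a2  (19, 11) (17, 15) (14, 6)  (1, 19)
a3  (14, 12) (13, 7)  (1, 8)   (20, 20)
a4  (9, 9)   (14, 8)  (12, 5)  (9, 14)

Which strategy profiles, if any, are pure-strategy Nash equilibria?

The pure Nash equilibria are (a1, b2) and (a3, b4).

(a1, b1): P1 can switch to a2 (6 → 19). Not NE.
(a1, b2): P1 gets 19, best alternative 17; P2 gets 12, best alternative 9. No profitable deviation — NE.
(a1, b3): P1 can switch to a2 (4 → 14). Not NE.
(a1, b4): P1 can switch to a3 (3 → 20). Not NE.
(a2, b1): P2 can switch to b2 (11 → 15). Not NE.
(a2, b2): P1 can switch to a1 (17 → 19). Not NE.
(a2, b3): P2 can switch to b1 (6 → 11). Not NE.
(a3, b4): P1 gets 20, best alternative 9; P2 gets 20, best alternative 12. No profitable deviation — NE.
(The remaining 8 profiles each have a profitable deviation by the same check.)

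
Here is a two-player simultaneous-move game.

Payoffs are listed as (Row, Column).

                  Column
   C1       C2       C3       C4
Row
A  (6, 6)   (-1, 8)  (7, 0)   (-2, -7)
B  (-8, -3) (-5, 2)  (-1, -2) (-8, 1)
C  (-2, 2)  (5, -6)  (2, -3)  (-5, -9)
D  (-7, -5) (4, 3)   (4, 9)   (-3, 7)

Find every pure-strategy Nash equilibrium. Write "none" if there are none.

There is no pure-strategy Nash equilibrium.

For each player, find the best response to each opponent profile; mutual best responses are the pure NE.
Row against C1: payoffs 6, -8, -2, -7 → best response A.
Row against C2: payoffs -1, -5, 5, 4 → best response C.
Row against C3: payoffs 7, -1, 2, 4 → best response A.
Row against C4: payoffs -2, -8, -5, -3 → best response A.
Column against A: payoffs 6, 8, 0, -7 → best response C2.
Column against B: payoffs -3, 2, -2, 1 → best response C2.
Column against C: payoffs 2, -6, -3, -9 → best response C1.
Column against D: payoffs -5, 3, 9, 7 → best response C3.
No profile is a mutual best response for all players.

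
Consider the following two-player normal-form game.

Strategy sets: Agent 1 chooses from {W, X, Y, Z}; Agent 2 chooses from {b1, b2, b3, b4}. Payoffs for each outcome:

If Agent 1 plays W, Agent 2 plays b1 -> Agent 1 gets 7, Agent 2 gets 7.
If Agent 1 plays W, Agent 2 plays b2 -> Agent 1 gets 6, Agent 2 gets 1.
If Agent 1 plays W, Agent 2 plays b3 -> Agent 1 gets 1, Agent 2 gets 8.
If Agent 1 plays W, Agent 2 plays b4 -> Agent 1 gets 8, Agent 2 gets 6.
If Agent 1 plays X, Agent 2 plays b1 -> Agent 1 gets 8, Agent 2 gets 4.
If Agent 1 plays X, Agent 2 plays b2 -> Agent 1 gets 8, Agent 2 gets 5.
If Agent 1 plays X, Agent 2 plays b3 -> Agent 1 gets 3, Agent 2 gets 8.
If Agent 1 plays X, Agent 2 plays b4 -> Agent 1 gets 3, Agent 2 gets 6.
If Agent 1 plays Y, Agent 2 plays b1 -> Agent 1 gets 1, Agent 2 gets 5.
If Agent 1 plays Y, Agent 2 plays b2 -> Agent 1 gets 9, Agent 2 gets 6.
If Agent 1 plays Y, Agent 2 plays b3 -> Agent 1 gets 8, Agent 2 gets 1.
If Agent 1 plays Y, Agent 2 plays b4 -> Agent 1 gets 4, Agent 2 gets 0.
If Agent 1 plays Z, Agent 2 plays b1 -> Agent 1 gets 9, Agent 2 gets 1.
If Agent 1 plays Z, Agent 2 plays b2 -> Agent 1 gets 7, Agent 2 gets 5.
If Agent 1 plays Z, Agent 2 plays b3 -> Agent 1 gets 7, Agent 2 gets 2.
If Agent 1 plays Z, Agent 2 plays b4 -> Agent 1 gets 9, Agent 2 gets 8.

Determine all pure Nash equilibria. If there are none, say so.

Agent 1 against b1: payoffs 7, 8, 1, 9 → best response Z.
Agent 1 against b2: payoffs 6, 8, 9, 7 → best response Y.
Agent 1 against b3: payoffs 1, 3, 8, 7 → best response Y.
Agent 1 against b4: payoffs 8, 3, 4, 9 → best response Z.
Agent 2 against W: payoffs 7, 1, 8, 6 → best response b3.
Agent 2 against X: payoffs 4, 5, 8, 6 → best response b3.
Agent 2 against Y: payoffs 5, 6, 1, 0 → best response b2.
Agent 2 against Z: payoffs 1, 5, 2, 8 → best response b4.
Mutual best responses: (Y, b2); (Z, b4).

The pure Nash equilibria are (Y, b2); (Z, b4).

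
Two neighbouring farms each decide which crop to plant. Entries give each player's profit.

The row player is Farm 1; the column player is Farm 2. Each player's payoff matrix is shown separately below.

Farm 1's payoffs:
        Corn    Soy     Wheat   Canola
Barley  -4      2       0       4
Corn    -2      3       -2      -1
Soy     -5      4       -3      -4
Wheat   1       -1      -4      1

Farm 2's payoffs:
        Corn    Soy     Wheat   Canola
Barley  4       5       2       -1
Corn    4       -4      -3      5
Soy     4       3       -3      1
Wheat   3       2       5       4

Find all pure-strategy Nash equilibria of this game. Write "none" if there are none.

Mark each player's best response to every combination of opponents' strategies; a profile where every player is best-responding is a pure Nash equilibrium.
Farm 1 against Corn: payoffs -4, -2, -5, 1 → best response Wheat.
Farm 1 against Soy: payoffs 2, 3, 4, -1 → best response Soy.
Farm 1 against Wheat: payoffs 0, -2, -3, -4 → best response Barley.
Farm 1 against Canola: payoffs 4, -1, -4, 1 → best response Barley.
Farm 2 against Barley: payoffs 4, 5, 2, -1 → best response Soy.
Farm 2 against Corn: payoffs 4, -4, -3, 5 → best response Canola.
Farm 2 against Soy: payoffs 4, 3, -3, 1 → best response Corn.
Farm 2 against Wheat: payoffs 3, 2, 5, 4 → best response Wheat.
No profile is a mutual best response for all players.

none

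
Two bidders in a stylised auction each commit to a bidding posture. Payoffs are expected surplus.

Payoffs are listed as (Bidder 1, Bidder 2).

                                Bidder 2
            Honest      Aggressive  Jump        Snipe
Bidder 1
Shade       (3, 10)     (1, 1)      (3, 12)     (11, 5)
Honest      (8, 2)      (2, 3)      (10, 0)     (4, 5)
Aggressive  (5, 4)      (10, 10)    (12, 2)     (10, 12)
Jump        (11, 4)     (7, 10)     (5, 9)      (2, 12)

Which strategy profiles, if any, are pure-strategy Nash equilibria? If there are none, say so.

For each strategy profile, look for a profitable unilateral deviation.
(Shade, Honest): Bidder 1 can switch to Honest (3 → 8). Not NE.
(Shade, Aggressive): Bidder 1 can switch to Honest (1 → 2). Not NE.
(Shade, Jump): Bidder 1 can switch to Honest (3 → 10). Not NE.
(Shade, Snipe): Bidder 2 can switch to Honest (5 → 10). Not NE.
(Honest, Honest): Bidder 1 can switch to Jump (8 → 11). Not NE.
(Honest, Aggressive): Bidder 1 can switch to Aggressive (2 → 10). Not NE.
(Honest, Jump): Bidder 1 can switch to Aggressive (10 → 12). Not NE.
(Honest, Snipe): Bidder 1 can switch to Shade (4 → 11). Not NE.
(Aggressive, Honest): Bidder 1 can switch to Honest (5 → 8). Not NE.
(Aggressive, Aggressive): Bidder 2 can switch to Snipe (10 → 12). Not NE.
(The remaining 6 profiles each have a profitable deviation by the same check.)

No pure-strategy Nash equilibrium.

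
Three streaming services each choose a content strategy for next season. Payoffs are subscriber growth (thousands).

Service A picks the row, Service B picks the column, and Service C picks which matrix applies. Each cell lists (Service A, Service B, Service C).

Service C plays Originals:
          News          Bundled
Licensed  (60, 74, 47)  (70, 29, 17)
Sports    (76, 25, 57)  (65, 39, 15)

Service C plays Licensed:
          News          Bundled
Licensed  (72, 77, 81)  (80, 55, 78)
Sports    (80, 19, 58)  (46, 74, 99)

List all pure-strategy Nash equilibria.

(Licensed, News, Originals): Service A can switch to Sports (60 → 76). Not NE.
(Licensed, News, Licensed): Service A can switch to Sports (72 → 80). Not NE.
(Licensed, Bundled, Originals): Service B can switch to News (29 → 74). Not NE.
(Licensed, Bundled, Licensed): Service B can switch to News (55 → 77). Not NE.
(Sports, News, Originals): Service B can switch to Bundled (25 → 39). Not NE.
(Sports, News, Licensed): Service B can switch to Bundled (19 → 74). Not NE.
(Sports, Bundled, Originals): Service A can switch to Licensed (65 → 70). Not NE.
(Sports, Bundled, Licensed): Service A can switch to Licensed (46 → 80). Not NE.

There is no pure-strategy Nash equilibrium.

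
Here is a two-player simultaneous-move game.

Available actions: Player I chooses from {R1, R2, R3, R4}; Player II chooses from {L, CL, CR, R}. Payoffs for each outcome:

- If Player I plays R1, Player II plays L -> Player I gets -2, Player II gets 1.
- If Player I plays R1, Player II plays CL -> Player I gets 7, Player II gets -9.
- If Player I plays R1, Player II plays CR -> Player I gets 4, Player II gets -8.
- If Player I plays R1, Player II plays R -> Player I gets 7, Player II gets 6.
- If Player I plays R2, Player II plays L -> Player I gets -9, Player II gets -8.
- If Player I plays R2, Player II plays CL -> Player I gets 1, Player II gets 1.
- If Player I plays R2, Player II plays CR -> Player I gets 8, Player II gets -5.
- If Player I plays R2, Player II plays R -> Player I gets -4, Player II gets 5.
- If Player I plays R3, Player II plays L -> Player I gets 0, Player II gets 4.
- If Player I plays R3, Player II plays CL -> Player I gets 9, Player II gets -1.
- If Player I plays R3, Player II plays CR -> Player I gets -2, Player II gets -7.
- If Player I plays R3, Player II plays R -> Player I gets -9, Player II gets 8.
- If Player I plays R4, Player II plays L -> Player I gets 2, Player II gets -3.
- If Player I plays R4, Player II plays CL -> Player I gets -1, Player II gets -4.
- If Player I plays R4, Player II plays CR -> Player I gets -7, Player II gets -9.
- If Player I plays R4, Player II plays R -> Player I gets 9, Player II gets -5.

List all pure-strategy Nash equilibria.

(R1, L): Player I can switch to R3 (-2 → 0). Not NE.
(R1, CL): Player I can switch to R3 (7 → 9). Not NE.
(R1, CR): Player I can switch to R2 (4 → 8). Not NE.
(R1, R): Player I can switch to R4 (7 → 9). Not NE.
(R2, L): Player I can switch to R1 (-9 → -2). Not NE.
(R2, CL): Player I can switch to R1 (1 → 7). Not NE.
(R2, CR): Player II can switch to CL (-5 → 1). Not NE.
(R2, R): Player I can switch to R1 (-4 → 7). Not NE.
(R3, L): Player I can switch to R4 (0 → 2). Not NE.
(R3, CL): Player II can switch to L (-1 → 4). Not NE.
(R4, L): Player I gets 2, best alternative 0; Player II gets -3, best alternative -4. No profitable deviation — NE.
(The remaining 5 profiles each have a profitable deviation by the same check.)

Pure NE: (R4, L)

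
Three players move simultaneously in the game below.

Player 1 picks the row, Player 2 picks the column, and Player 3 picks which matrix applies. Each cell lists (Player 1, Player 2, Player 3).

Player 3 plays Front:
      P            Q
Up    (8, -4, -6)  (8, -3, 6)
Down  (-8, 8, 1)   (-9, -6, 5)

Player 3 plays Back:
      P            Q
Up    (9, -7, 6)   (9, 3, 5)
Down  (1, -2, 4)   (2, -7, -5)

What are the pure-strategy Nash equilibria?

Player 1 against (P, Front): payoffs 8, -8 → best response Up.
Player 1 against (P, Back): payoffs 9, 1 → best response Up.
Player 1 against (Q, Front): payoffs 8, -9 → best response Up.
Player 1 against (Q, Back): payoffs 9, 2 → best response Up.
Player 2 against (Up, Front): payoffs -4, -3 → best response Q.
Player 2 against (Up, Back): payoffs -7, 3 → best response Q.
Player 2 against (Down, Front): payoffs 8, -6 → best response P.
Player 2 against (Down, Back): payoffs -2, -7 → best response P.
Player 3 against (Up, P): payoffs -6, 6 → best response Back.
Player 3 against (Up, Q): payoffs 6, 5 → best response Front.
Player 3 against (Down, P): payoffs 1, 4 → best response Back.
Player 3 against (Down, Q): payoffs 5, -5 → best response Front.
Mutual best responses: (Up, Q, Front).

The unique pure-strategy Nash equilibrium is (Up, Q, Front).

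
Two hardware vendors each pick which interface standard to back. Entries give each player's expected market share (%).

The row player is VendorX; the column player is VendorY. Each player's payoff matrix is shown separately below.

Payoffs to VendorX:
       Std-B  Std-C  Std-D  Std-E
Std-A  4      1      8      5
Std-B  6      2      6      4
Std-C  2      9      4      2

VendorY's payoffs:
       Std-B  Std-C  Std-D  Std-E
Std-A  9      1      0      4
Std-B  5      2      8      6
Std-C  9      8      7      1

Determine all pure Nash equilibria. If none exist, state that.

No pure-strategy Nash equilibrium.

VendorX against Std-B: payoffs 4, 6, 2 → best response Std-B.
VendorX against Std-C: payoffs 1, 2, 9 → best response Std-C.
VendorX against Std-D: payoffs 8, 6, 4 → best response Std-A.
VendorX against Std-E: payoffs 5, 4, 2 → best response Std-A.
VendorY against Std-A: payoffs 9, 1, 0, 4 → best response Std-B.
VendorY against Std-B: payoffs 5, 2, 8, 6 → best response Std-D.
VendorY against Std-C: payoffs 9, 8, 7, 1 → best response Std-B.
No profile is a mutual best response for all players.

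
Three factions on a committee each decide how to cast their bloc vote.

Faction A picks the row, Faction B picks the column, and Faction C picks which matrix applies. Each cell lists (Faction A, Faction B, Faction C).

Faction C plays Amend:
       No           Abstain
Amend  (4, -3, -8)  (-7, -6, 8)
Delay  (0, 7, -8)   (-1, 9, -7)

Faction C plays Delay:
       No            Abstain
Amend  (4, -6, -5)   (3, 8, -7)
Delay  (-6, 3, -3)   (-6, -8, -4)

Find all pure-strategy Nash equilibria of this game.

For each strategy profile, look for a profitable unilateral deviation.
(Amend, No, Amend): Faction C can switch to Delay (-8 → -5). Not NE.
(Amend, No, Delay): Faction B can switch to Abstain (-6 → 8). Not NE.
(Amend, Abstain, Amend): Faction A can switch to Delay (-7 → -1). Not NE.
(Amend, Abstain, Delay): Faction C can switch to Amend (-7 → 8). Not NE.
(Delay, No, Amend): Faction A can switch to Amend (0 → 4). Not NE.
(Delay, No, Delay): Faction A can switch to Amend (-6 → 4). Not NE.
(Delay, Abstain, Amend): Faction C can switch to Delay (-7 → -4). Not NE.
(Delay, Abstain, Delay): Faction A can switch to Amend (-6 → 3). Not NE.

This game has no pure Nash equilibrium.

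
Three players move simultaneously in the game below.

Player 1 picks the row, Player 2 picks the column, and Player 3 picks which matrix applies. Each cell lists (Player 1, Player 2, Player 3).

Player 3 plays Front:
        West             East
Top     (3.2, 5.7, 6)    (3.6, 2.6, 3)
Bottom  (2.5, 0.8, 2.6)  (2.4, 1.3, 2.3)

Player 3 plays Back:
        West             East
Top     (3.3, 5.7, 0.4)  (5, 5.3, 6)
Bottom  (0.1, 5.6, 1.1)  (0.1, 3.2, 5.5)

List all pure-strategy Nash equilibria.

For each strategy profile, look for a profitable unilateral deviation.
(Top, West, Front): Player 1 gets 3.2, best alternative 2.5; Player 2 gets 5.7, best alternative 2.6; Player 3 gets 6, best alternative 0.4. No profitable deviation — NE.
(Top, West, Back): Player 3 can switch to Front (0.4 → 6). Not NE.
(Top, East, Front): Player 2 can switch to West (2.6 → 5.7). Not NE.
(Top, East, Back): Player 2 can switch to West (5.3 → 5.7). Not NE.
(Bottom, West, Front): Player 1 can switch to Top (2.5 → 3.2). Not NE.
(Bottom, West, Back): Player 1 can switch to Top (0.1 → 3.3). Not NE.
(Bottom, East, Front): Player 1 can switch to Top (2.4 → 3.6). Not NE.
(The remaining 1 profile has a profitable deviation by the same check.)

The unique pure-strategy Nash equilibrium is (Top, West, Front).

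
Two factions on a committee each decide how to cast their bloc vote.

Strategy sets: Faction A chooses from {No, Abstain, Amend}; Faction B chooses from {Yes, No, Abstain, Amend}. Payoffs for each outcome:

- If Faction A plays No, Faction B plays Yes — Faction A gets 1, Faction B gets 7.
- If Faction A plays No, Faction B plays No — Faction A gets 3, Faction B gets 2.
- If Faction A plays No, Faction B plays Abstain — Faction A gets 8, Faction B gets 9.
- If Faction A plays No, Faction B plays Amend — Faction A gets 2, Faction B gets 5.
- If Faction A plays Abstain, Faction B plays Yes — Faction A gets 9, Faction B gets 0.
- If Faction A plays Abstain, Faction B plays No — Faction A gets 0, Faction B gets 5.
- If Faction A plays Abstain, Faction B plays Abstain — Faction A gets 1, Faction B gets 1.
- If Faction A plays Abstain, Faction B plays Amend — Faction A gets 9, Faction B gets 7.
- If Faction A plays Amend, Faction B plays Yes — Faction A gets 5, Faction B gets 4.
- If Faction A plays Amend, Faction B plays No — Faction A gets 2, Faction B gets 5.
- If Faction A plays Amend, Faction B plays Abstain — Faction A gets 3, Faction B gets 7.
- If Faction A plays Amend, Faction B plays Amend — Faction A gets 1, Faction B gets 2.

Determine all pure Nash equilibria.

(No, Yes): Faction A can switch to Abstain (1 → 9). Not NE.
(No, No): Faction B can switch to Yes (2 → 7). Not NE.
(No, Abstain): Faction A gets 8, best alternative 3; Faction B gets 9, best alternative 7. No profitable deviation — NE.
(No, Amend): Faction A can switch to Abstain (2 → 9). Not NE.
(Abstain, Yes): Faction B can switch to No (0 → 5). Not NE.
(Abstain, No): Faction A can switch to No (0 → 3). Not NE.
(Abstain, Abstain): Faction A can switch to No (1 → 8). Not NE.
(Abstain, Amend): Faction A gets 9, best alternative 2; Faction B gets 7, best alternative 5. No profitable deviation — NE.
(Amend, Yes): Faction A can switch to Abstain (5 → 9). Not NE.
(Amend, No): Faction A can switch to No (2 → 3). Not NE.
(Amend, Abstain): Faction A can switch to No (3 → 8). Not NE.
(Amend, Amend): Faction A can switch to No (1 → 2). Not NE.

The pure Nash equilibria are (No, Abstain) and (Abstain, Amend).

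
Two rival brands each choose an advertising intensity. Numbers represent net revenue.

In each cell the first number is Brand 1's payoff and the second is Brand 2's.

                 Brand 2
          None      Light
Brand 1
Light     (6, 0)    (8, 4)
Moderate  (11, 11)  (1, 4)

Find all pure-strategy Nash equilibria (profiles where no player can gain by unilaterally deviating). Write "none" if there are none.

For each strategy profile, look for a profitable unilateral deviation.
(Light, None): Brand 1 can switch to Moderate (6 → 11). Not NE.
(Light, Light): Brand 1 gets 8, best alternative 1; Brand 2 gets 4, best alternative 0. No profitable deviation — NE.
(Moderate, None): Brand 1 gets 11, best alternative 6; Brand 2 gets 11, best alternative 4. No profitable deviation — NE.
(Moderate, Light): Brand 1 can switch to Light (1 → 8). Not NE.

The pure Nash equilibria are (Light, Light), (Moderate, None).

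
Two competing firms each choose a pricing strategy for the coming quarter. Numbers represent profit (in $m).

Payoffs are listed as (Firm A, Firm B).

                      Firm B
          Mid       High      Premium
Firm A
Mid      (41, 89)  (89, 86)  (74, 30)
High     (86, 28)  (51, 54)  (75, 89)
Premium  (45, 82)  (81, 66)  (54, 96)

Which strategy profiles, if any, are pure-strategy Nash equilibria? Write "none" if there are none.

(High, Premium)

(Mid, Mid): Firm A can switch to High (41 → 86). Not NE.
(Mid, High): Firm B can switch to Mid (86 → 89). Not NE.
(Mid, Premium): Firm A can switch to High (74 → 75). Not NE.
(High, Mid): Firm B can switch to High (28 → 54). Not NE.
(High, High): Firm A can switch to Mid (51 → 89). Not NE.
(High, Premium): Firm A gets 75, best alternative 74; Firm B gets 89, best alternative 54. No profitable deviation — NE.
(Premium, Mid): Firm A can switch to High (45 → 86). Not NE.
(Premium, High): Firm A can switch to Mid (81 → 89). Not NE.
(Premium, Premium): Firm A can switch to Mid (54 → 74). Not NE.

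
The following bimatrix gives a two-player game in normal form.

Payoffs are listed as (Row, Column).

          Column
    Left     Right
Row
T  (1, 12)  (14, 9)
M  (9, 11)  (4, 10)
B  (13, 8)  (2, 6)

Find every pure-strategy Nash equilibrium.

The unique pure-strategy Nash equilibrium is (B, Left).

(T, Left): Row can switch to M (1 → 9). Not NE.
(T, Right): Column can switch to Left (9 → 12). Not NE.
(M, Left): Row can switch to B (9 → 13). Not NE.
(M, Right): Row can switch to T (4 → 14). Not NE.
(B, Left): Row gets 13, best alternative 9; Column gets 8, best alternative 6. No profitable deviation — NE.
(B, Right): Row can switch to T (2 → 14). Not NE.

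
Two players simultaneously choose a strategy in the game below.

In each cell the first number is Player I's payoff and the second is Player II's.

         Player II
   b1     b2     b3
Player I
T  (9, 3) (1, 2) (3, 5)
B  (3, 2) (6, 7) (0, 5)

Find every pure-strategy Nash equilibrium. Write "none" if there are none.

Mark each player's best response to every combination of opponents' strategies; a profile where every player is best-responding is a pure Nash equilibrium.
Player I against b1: payoffs 9, 3 → best response T.
Player I against b2: payoffs 1, 6 → best response B.
Player I against b3: payoffs 3, 0 → best response T.
Player II against T: payoffs 3, 2, 5 → best response b3.
Player II against B: payoffs 2, 7, 5 → best response b2.
Mutual best responses: (T, b3); (B, b2).

The pure Nash equilibria are (T, b3); (B, b2).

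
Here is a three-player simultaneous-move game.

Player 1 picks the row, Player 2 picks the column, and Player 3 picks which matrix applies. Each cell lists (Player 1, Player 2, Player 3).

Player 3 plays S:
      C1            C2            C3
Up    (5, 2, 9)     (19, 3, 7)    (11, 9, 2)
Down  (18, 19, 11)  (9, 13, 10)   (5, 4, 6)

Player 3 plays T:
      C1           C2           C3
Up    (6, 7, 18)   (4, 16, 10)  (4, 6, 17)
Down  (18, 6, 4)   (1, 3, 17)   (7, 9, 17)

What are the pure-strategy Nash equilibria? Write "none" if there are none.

(Up, C1, S): Player 1 can switch to Down (5 → 18). Not NE.
(Up, C1, T): Player 1 can switch to Down (6 → 18). Not NE.
(Up, C2, S): Player 2 can switch to C3 (3 → 9). Not NE.
(Up, C2, T): Player 1 gets 4, best alternative 1; Player 2 gets 16, best alternative 7; Player 3 gets 10, best alternative 7. No profitable deviation — NE.
(Up, C3, S): Player 3 can switch to T (2 → 17). Not NE.
(Up, C3, T): Player 1 can switch to Down (4 → 7). Not NE.
(Down, C1, S): Player 1 gets 18, best alternative 5; Player 2 gets 19, best alternative 13; Player 3 gets 11, best alternative 4. No profitable deviation — NE.
(Down, C1, T): Player 2 can switch to C3 (6 → 9). Not NE.
(Down, C3, T): Player 1 gets 7, best alternative 4; Player 2 gets 9, best alternative 6; Player 3 gets 17, best alternative 6. No profitable deviation — NE.
(The remaining 3 profiles each have a profitable deviation by the same check.)

Pure-strategy Nash equilibria: (Up, C2, T), (Down, C1, S), (Down, C3, T)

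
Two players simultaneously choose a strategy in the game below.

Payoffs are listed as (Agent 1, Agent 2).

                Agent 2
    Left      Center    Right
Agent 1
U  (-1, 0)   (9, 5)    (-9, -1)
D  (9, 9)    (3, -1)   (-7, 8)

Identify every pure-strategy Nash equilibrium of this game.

(U, Center) and (D, Left)

For each player, find the best response to each opponent profile; mutual best responses are the pure NE.
Agent 1 against Left: payoffs -1, 9 → best response D.
Agent 1 against Center: payoffs 9, 3 → best response U.
Agent 1 against Right: payoffs -9, -7 → best response D.
Agent 2 against U: payoffs 0, 5, -1 → best response Center.
Agent 2 against D: payoffs 9, -1, 8 → best response Left.
Mutual best responses: (U, Center); (D, Left).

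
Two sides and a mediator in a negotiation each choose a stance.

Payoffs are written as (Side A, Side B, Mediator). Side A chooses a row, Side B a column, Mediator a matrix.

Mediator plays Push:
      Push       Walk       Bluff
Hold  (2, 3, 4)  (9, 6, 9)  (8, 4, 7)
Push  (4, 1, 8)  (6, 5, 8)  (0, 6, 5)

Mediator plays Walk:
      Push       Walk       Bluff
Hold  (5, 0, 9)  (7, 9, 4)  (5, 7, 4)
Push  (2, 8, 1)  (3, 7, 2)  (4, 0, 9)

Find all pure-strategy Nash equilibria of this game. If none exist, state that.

Pure NE: (Hold, Walk, Push)

Side A against (Push, Push): payoffs 2, 4 → best response Push.
Side A against (Push, Walk): payoffs 5, 2 → best response Hold.
Side A against (Walk, Push): payoffs 9, 6 → best response Hold.
Side A against (Walk, Walk): payoffs 7, 3 → best response Hold.
Side A against (Bluff, Push): payoffs 8, 0 → best response Hold.
Side A against (Bluff, Walk): payoffs 5, 4 → best response Hold.
Side B against (Hold, Push): payoffs 3, 6, 4 → best response Walk.
Side B against (Hold, Walk): payoffs 0, 9, 7 → best response Walk.
Side B against (Push, Push): payoffs 1, 5, 6 → best response Bluff.
Side B against (Push, Walk): payoffs 8, 7, 0 → best response Push.
Mediator against (Hold, Push): payoffs 4, 9 → best response Walk.
Mediator against (Hold, Walk): payoffs 9, 4 → best response Push.
Mediator against (Hold, Bluff): payoffs 7, 4 → best response Push.
Mediator against (Push, Push): payoffs 8, 1 → best response Push.
Mediator against (Push, Walk): payoffs 8, 2 → best response Push.
Mediator against (Push, Bluff): payoffs 5, 9 → best response Walk.
Mutual best responses: (Hold, Walk, Push).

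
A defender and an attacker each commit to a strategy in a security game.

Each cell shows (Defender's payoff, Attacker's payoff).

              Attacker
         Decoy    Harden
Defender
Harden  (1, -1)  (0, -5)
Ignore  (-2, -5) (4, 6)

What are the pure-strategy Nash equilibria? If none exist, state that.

(Harden, Decoy); (Ignore, Harden)

Defender against Decoy: payoffs 1, -2 → best response Harden.
Defender against Harden: payoffs 0, 4 → best response Ignore.
Attacker against Harden: payoffs -1, -5 → best response Decoy.
Attacker against Ignore: payoffs -5, 6 → best response Harden.
Mutual best responses: (Harden, Decoy); (Ignore, Harden).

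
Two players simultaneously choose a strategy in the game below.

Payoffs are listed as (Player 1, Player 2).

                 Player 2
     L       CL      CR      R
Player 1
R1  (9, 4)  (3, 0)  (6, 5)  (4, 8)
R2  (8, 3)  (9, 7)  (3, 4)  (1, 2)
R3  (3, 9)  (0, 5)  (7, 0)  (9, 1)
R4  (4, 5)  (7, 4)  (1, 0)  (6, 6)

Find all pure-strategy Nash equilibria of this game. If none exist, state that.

Check each profile: it is a Nash equilibrium iff no player can strictly gain by switching unilaterally.
(R1, L): Player 2 can switch to CR (4 → 5). Not NE.
(R1, CL): Player 1 can switch to R2 (3 → 9). Not NE.
(R1, CR): Player 1 can switch to R3 (6 → 7). Not NE.
(R1, R): Player 1 can switch to R3 (4 → 9). Not NE.
(R2, L): Player 1 can switch to R1 (8 → 9). Not NE.
(R2, CL): Player 1 gets 9, best alternative 7; Player 2 gets 7, best alternative 4. No profitable deviation — NE.
(R2, CR): Player 1 can switch to R1 (3 → 6). Not NE.
(R2, R): Player 1 can switch to R1 (1 → 4). Not NE.
(R3, L): Player 1 can switch to R1 (3 → 9). Not NE.
(R3, CL): Player 1 can switch to R1 (0 → 3). Not NE.
(R3, CR): Player 2 can switch to L (0 → 9). Not NE.
(The remaining 5 profiles each have a profitable deviation by the same check.)

The unique pure-strategy Nash equilibrium is (R2, CL).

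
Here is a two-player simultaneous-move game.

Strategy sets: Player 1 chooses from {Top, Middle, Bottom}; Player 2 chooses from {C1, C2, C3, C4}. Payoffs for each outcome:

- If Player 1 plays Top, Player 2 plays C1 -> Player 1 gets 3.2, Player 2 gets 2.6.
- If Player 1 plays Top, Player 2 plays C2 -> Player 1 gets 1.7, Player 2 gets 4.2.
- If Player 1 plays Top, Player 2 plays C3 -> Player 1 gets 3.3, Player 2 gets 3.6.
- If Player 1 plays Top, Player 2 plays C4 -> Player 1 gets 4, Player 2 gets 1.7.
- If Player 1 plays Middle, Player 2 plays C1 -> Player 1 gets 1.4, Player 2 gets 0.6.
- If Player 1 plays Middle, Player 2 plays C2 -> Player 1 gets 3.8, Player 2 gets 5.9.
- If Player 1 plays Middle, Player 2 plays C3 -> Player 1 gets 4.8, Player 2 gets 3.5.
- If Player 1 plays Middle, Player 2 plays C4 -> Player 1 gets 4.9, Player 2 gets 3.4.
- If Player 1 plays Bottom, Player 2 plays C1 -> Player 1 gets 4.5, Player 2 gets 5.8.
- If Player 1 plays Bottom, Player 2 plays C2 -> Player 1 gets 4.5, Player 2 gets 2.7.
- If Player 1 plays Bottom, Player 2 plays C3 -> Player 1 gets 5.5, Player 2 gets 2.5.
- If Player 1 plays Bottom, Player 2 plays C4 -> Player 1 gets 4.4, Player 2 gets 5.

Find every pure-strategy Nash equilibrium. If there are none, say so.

(Top, C1): Player 1 can switch to Bottom (3.2 → 4.5). Not NE.
(Top, C2): Player 1 can switch to Middle (1.7 → 3.8). Not NE.
(Top, C3): Player 1 can switch to Middle (3.3 → 4.8). Not NE.
(Top, C4): Player 1 can switch to Middle (4 → 4.9). Not NE.
(Middle, C1): Player 1 can switch to Top (1.4 → 3.2). Not NE.
(Middle, C2): Player 1 can switch to Bottom (3.8 → 4.5). Not NE.
(Middle, C3): Player 1 can switch to Bottom (4.8 → 5.5). Not NE.
(Middle, C4): Player 2 can switch to C2 (3.4 → 5.9). Not NE.
(Bottom, C1): Player 1 gets 4.5, best alternative 3.2; Player 2 gets 5.8, best alternative 5. No profitable deviation — NE.
(Bottom, C2): Player 2 can switch to C1 (2.7 → 5.8). Not NE.
(Bottom, C3): Player 2 can switch to C1 (2.5 → 5.8). Not NE.
(The remaining 1 profile has a profitable deviation by the same check.)

Pure NE: (Bottom, C1)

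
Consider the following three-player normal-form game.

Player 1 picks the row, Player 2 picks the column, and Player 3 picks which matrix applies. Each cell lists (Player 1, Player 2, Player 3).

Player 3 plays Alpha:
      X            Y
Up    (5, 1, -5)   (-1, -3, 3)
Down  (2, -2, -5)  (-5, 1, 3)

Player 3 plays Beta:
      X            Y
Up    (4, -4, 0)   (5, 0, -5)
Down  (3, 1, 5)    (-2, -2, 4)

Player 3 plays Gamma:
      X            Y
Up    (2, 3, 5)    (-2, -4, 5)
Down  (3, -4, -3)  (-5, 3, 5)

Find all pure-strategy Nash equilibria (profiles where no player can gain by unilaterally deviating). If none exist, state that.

This game has no pure Nash equilibrium.

For each player, find the best response to each opponent profile; mutual best responses are the pure NE.
Player 1 against (X, Alpha): payoffs 5, 2 → best response Up.
Player 1 against (X, Beta): payoffs 4, 3 → best response Up.
Player 1 against (X, Gamma): payoffs 2, 3 → best response Down.
Player 1 against (Y, Alpha): payoffs -1, -5 → best response Up.
Player 1 against (Y, Beta): payoffs 5, -2 → best response Up.
Player 1 against (Y, Gamma): payoffs -2, -5 → best response Up.
Player 2 against (Up, Alpha): payoffs 1, -3 → best response X.
Player 2 against (Up, Beta): payoffs -4, 0 → best response Y.
Player 2 against (Up, Gamma): payoffs 3, -4 → best response X.
Player 2 against (Down, Alpha): payoffs -2, 1 → best response Y.
Player 2 against (Down, Beta): payoffs 1, -2 → best response X.
Player 2 against (Down, Gamma): payoffs -4, 3 → best response Y.
Player 3 against (Up, X): payoffs -5, 0, 5 → best response Gamma.
Player 3 against (Up, Y): payoffs 3, -5, 5 → best response Gamma.
Player 3 against (Down, X): payoffs -5, 5, -3 → best response Beta.
Player 3 against (Down, Y): payoffs 3, 4, 5 → best response Gamma.
No profile is a mutual best response for all players.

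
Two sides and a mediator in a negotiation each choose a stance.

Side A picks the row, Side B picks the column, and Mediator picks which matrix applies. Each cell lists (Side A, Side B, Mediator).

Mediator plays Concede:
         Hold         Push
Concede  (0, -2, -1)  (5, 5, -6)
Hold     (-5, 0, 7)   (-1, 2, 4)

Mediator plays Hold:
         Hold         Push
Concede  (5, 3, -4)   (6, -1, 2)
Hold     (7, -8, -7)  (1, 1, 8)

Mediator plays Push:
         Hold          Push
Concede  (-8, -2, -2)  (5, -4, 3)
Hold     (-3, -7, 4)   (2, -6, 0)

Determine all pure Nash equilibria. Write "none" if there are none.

(Concede, Hold, Concede): Side B can switch to Push (-2 → 5). Not NE.
(Concede, Hold, Hold): Side A can switch to Hold (5 → 7). Not NE.
(Concede, Hold, Push): Side A can switch to Hold (-8 → -3). Not NE.
(Concede, Push, Concede): Mediator can switch to Hold (-6 → 2). Not NE.
(Concede, Push, Hold): Side B can switch to Hold (-1 → 3). Not NE.
(Concede, Push, Push): Side B can switch to Hold (-4 → -2). Not NE.
(Hold, Hold, Concede): Side A can switch to Concede (-5 → 0). Not NE.
(Hold, Hold, Hold): Side B can switch to Push (-8 → 1). Not NE.
(Hold, Hold, Push): Side B can switch to Push (-7 → -6). Not NE.
(Hold, Push, Concede): Side A can switch to Concede (-1 → 5). Not NE.
(The remaining 2 profiles each have a profitable deviation by the same check.)

There is no pure-strategy Nash equilibrium.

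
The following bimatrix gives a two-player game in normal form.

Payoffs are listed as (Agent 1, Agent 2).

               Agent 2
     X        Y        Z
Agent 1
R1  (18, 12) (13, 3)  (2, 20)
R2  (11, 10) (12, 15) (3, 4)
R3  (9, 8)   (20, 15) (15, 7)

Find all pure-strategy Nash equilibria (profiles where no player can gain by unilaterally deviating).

Pure NE: (R3, Y)

Agent 1 against X: payoffs 18, 11, 9 → best response R1.
Agent 1 against Y: payoffs 13, 12, 20 → best response R3.
Agent 1 against Z: payoffs 2, 3, 15 → best response R3.
Agent 2 against R1: payoffs 12, 3, 20 → best response Z.
Agent 2 against R2: payoffs 10, 15, 4 → best response Y.
Agent 2 against R3: payoffs 8, 15, 7 → best response Y.
Mutual best responses: (R3, Y).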